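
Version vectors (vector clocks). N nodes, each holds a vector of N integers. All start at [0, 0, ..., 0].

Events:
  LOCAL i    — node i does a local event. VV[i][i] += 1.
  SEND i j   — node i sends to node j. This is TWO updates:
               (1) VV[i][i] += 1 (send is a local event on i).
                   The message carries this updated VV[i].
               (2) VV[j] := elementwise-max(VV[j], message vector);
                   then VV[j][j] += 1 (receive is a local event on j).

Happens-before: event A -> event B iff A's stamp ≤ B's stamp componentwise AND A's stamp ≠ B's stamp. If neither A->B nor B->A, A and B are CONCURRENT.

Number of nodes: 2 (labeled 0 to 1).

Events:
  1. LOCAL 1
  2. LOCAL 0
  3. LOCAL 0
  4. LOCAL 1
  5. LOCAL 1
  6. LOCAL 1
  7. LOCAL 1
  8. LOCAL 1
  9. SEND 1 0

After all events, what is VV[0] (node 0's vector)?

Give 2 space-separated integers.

Answer: 3 7

Derivation:
Initial: VV[0]=[0, 0]
Initial: VV[1]=[0, 0]
Event 1: LOCAL 1: VV[1][1]++ -> VV[1]=[0, 1]
Event 2: LOCAL 0: VV[0][0]++ -> VV[0]=[1, 0]
Event 3: LOCAL 0: VV[0][0]++ -> VV[0]=[2, 0]
Event 4: LOCAL 1: VV[1][1]++ -> VV[1]=[0, 2]
Event 5: LOCAL 1: VV[1][1]++ -> VV[1]=[0, 3]
Event 6: LOCAL 1: VV[1][1]++ -> VV[1]=[0, 4]
Event 7: LOCAL 1: VV[1][1]++ -> VV[1]=[0, 5]
Event 8: LOCAL 1: VV[1][1]++ -> VV[1]=[0, 6]
Event 9: SEND 1->0: VV[1][1]++ -> VV[1]=[0, 7], msg_vec=[0, 7]; VV[0]=max(VV[0],msg_vec) then VV[0][0]++ -> VV[0]=[3, 7]
Final vectors: VV[0]=[3, 7]; VV[1]=[0, 7]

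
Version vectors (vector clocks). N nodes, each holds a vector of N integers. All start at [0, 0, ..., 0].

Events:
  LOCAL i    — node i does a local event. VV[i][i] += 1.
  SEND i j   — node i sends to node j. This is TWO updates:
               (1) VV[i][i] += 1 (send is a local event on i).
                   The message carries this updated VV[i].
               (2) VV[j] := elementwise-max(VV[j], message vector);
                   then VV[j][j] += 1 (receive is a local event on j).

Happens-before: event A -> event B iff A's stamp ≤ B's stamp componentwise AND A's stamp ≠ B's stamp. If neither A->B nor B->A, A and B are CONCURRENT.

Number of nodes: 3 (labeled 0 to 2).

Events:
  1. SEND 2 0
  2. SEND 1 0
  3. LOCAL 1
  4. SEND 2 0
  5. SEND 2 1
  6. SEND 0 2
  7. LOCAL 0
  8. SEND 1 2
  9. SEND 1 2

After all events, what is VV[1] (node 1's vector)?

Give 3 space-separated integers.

Answer: 0 5 3

Derivation:
Initial: VV[0]=[0, 0, 0]
Initial: VV[1]=[0, 0, 0]
Initial: VV[2]=[0, 0, 0]
Event 1: SEND 2->0: VV[2][2]++ -> VV[2]=[0, 0, 1], msg_vec=[0, 0, 1]; VV[0]=max(VV[0],msg_vec) then VV[0][0]++ -> VV[0]=[1, 0, 1]
Event 2: SEND 1->0: VV[1][1]++ -> VV[1]=[0, 1, 0], msg_vec=[0, 1, 0]; VV[0]=max(VV[0],msg_vec) then VV[0][0]++ -> VV[0]=[2, 1, 1]
Event 3: LOCAL 1: VV[1][1]++ -> VV[1]=[0, 2, 0]
Event 4: SEND 2->0: VV[2][2]++ -> VV[2]=[0, 0, 2], msg_vec=[0, 0, 2]; VV[0]=max(VV[0],msg_vec) then VV[0][0]++ -> VV[0]=[3, 1, 2]
Event 5: SEND 2->1: VV[2][2]++ -> VV[2]=[0, 0, 3], msg_vec=[0, 0, 3]; VV[1]=max(VV[1],msg_vec) then VV[1][1]++ -> VV[1]=[0, 3, 3]
Event 6: SEND 0->2: VV[0][0]++ -> VV[0]=[4, 1, 2], msg_vec=[4, 1, 2]; VV[2]=max(VV[2],msg_vec) then VV[2][2]++ -> VV[2]=[4, 1, 4]
Event 7: LOCAL 0: VV[0][0]++ -> VV[0]=[5, 1, 2]
Event 8: SEND 1->2: VV[1][1]++ -> VV[1]=[0, 4, 3], msg_vec=[0, 4, 3]; VV[2]=max(VV[2],msg_vec) then VV[2][2]++ -> VV[2]=[4, 4, 5]
Event 9: SEND 1->2: VV[1][1]++ -> VV[1]=[0, 5, 3], msg_vec=[0, 5, 3]; VV[2]=max(VV[2],msg_vec) then VV[2][2]++ -> VV[2]=[4, 5, 6]
Final vectors: VV[0]=[5, 1, 2]; VV[1]=[0, 5, 3]; VV[2]=[4, 5, 6]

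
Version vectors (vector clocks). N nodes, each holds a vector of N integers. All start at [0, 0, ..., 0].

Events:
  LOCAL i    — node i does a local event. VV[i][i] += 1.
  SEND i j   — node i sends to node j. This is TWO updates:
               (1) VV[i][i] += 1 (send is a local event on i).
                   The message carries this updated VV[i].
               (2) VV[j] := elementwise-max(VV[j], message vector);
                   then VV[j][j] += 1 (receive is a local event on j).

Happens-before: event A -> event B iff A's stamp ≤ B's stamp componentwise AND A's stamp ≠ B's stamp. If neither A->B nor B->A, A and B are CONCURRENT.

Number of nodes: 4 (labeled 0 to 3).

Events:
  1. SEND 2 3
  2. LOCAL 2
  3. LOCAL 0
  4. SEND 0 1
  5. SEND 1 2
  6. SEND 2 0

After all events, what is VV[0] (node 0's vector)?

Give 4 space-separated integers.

Initial: VV[0]=[0, 0, 0, 0]
Initial: VV[1]=[0, 0, 0, 0]
Initial: VV[2]=[0, 0, 0, 0]
Initial: VV[3]=[0, 0, 0, 0]
Event 1: SEND 2->3: VV[2][2]++ -> VV[2]=[0, 0, 1, 0], msg_vec=[0, 0, 1, 0]; VV[3]=max(VV[3],msg_vec) then VV[3][3]++ -> VV[3]=[0, 0, 1, 1]
Event 2: LOCAL 2: VV[2][2]++ -> VV[2]=[0, 0, 2, 0]
Event 3: LOCAL 0: VV[0][0]++ -> VV[0]=[1, 0, 0, 0]
Event 4: SEND 0->1: VV[0][0]++ -> VV[0]=[2, 0, 0, 0], msg_vec=[2, 0, 0, 0]; VV[1]=max(VV[1],msg_vec) then VV[1][1]++ -> VV[1]=[2, 1, 0, 0]
Event 5: SEND 1->2: VV[1][1]++ -> VV[1]=[2, 2, 0, 0], msg_vec=[2, 2, 0, 0]; VV[2]=max(VV[2],msg_vec) then VV[2][2]++ -> VV[2]=[2, 2, 3, 0]
Event 6: SEND 2->0: VV[2][2]++ -> VV[2]=[2, 2, 4, 0], msg_vec=[2, 2, 4, 0]; VV[0]=max(VV[0],msg_vec) then VV[0][0]++ -> VV[0]=[3, 2, 4, 0]
Final vectors: VV[0]=[3, 2, 4, 0]; VV[1]=[2, 2, 0, 0]; VV[2]=[2, 2, 4, 0]; VV[3]=[0, 0, 1, 1]

Answer: 3 2 4 0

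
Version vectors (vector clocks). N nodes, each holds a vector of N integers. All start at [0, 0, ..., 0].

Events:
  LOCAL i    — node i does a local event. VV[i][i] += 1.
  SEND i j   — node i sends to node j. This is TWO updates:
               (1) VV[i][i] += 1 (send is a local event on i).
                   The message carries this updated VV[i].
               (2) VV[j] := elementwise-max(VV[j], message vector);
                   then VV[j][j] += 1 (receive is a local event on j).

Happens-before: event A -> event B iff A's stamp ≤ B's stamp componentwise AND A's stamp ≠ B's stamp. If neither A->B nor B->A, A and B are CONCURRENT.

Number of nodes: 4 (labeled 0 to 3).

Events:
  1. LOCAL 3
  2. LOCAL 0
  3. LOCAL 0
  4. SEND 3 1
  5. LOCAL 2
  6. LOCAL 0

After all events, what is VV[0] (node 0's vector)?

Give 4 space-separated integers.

Answer: 3 0 0 0

Derivation:
Initial: VV[0]=[0, 0, 0, 0]
Initial: VV[1]=[0, 0, 0, 0]
Initial: VV[2]=[0, 0, 0, 0]
Initial: VV[3]=[0, 0, 0, 0]
Event 1: LOCAL 3: VV[3][3]++ -> VV[3]=[0, 0, 0, 1]
Event 2: LOCAL 0: VV[0][0]++ -> VV[0]=[1, 0, 0, 0]
Event 3: LOCAL 0: VV[0][0]++ -> VV[0]=[2, 0, 0, 0]
Event 4: SEND 3->1: VV[3][3]++ -> VV[3]=[0, 0, 0, 2], msg_vec=[0, 0, 0, 2]; VV[1]=max(VV[1],msg_vec) then VV[1][1]++ -> VV[1]=[0, 1, 0, 2]
Event 5: LOCAL 2: VV[2][2]++ -> VV[2]=[0, 0, 1, 0]
Event 6: LOCAL 0: VV[0][0]++ -> VV[0]=[3, 0, 0, 0]
Final vectors: VV[0]=[3, 0, 0, 0]; VV[1]=[0, 1, 0, 2]; VV[2]=[0, 0, 1, 0]; VV[3]=[0, 0, 0, 2]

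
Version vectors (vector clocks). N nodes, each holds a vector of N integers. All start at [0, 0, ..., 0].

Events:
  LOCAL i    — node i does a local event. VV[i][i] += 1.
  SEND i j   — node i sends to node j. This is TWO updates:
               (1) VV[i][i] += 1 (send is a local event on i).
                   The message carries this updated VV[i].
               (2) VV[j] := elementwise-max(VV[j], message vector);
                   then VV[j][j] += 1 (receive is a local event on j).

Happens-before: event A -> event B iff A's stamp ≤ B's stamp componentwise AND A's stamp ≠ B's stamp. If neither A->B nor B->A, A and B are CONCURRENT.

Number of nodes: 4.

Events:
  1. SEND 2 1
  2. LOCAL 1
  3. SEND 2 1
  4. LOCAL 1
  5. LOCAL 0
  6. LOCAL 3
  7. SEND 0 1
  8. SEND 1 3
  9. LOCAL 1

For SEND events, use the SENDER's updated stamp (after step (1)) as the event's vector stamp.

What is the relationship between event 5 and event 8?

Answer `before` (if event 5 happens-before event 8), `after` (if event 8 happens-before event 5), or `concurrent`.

Answer: before

Derivation:
Initial: VV[0]=[0, 0, 0, 0]
Initial: VV[1]=[0, 0, 0, 0]
Initial: VV[2]=[0, 0, 0, 0]
Initial: VV[3]=[0, 0, 0, 0]
Event 1: SEND 2->1: VV[2][2]++ -> VV[2]=[0, 0, 1, 0], msg_vec=[0, 0, 1, 0]; VV[1]=max(VV[1],msg_vec) then VV[1][1]++ -> VV[1]=[0, 1, 1, 0]
Event 2: LOCAL 1: VV[1][1]++ -> VV[1]=[0, 2, 1, 0]
Event 3: SEND 2->1: VV[2][2]++ -> VV[2]=[0, 0, 2, 0], msg_vec=[0, 0, 2, 0]; VV[1]=max(VV[1],msg_vec) then VV[1][1]++ -> VV[1]=[0, 3, 2, 0]
Event 4: LOCAL 1: VV[1][1]++ -> VV[1]=[0, 4, 2, 0]
Event 5: LOCAL 0: VV[0][0]++ -> VV[0]=[1, 0, 0, 0]
Event 6: LOCAL 3: VV[3][3]++ -> VV[3]=[0, 0, 0, 1]
Event 7: SEND 0->1: VV[0][0]++ -> VV[0]=[2, 0, 0, 0], msg_vec=[2, 0, 0, 0]; VV[1]=max(VV[1],msg_vec) then VV[1][1]++ -> VV[1]=[2, 5, 2, 0]
Event 8: SEND 1->3: VV[1][1]++ -> VV[1]=[2, 6, 2, 0], msg_vec=[2, 6, 2, 0]; VV[3]=max(VV[3],msg_vec) then VV[3][3]++ -> VV[3]=[2, 6, 2, 2]
Event 9: LOCAL 1: VV[1][1]++ -> VV[1]=[2, 7, 2, 0]
Event 5 stamp: [1, 0, 0, 0]
Event 8 stamp: [2, 6, 2, 0]
[1, 0, 0, 0] <= [2, 6, 2, 0]? True
[2, 6, 2, 0] <= [1, 0, 0, 0]? False
Relation: before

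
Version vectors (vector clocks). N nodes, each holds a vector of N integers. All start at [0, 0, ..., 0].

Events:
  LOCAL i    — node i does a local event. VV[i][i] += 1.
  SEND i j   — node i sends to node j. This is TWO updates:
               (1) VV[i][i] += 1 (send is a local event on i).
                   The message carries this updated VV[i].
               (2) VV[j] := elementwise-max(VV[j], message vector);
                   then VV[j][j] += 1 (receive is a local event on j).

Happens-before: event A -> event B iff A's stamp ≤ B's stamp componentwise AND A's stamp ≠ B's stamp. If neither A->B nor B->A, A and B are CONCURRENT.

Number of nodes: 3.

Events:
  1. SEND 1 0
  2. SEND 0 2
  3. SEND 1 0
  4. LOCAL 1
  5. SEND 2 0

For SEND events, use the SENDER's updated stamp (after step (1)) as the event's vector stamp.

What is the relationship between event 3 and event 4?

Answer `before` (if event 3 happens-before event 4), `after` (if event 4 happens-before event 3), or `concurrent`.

Answer: before

Derivation:
Initial: VV[0]=[0, 0, 0]
Initial: VV[1]=[0, 0, 0]
Initial: VV[2]=[0, 0, 0]
Event 1: SEND 1->0: VV[1][1]++ -> VV[1]=[0, 1, 0], msg_vec=[0, 1, 0]; VV[0]=max(VV[0],msg_vec) then VV[0][0]++ -> VV[0]=[1, 1, 0]
Event 2: SEND 0->2: VV[0][0]++ -> VV[0]=[2, 1, 0], msg_vec=[2, 1, 0]; VV[2]=max(VV[2],msg_vec) then VV[2][2]++ -> VV[2]=[2, 1, 1]
Event 3: SEND 1->0: VV[1][1]++ -> VV[1]=[0, 2, 0], msg_vec=[0, 2, 0]; VV[0]=max(VV[0],msg_vec) then VV[0][0]++ -> VV[0]=[3, 2, 0]
Event 4: LOCAL 1: VV[1][1]++ -> VV[1]=[0, 3, 0]
Event 5: SEND 2->0: VV[2][2]++ -> VV[2]=[2, 1, 2], msg_vec=[2, 1, 2]; VV[0]=max(VV[0],msg_vec) then VV[0][0]++ -> VV[0]=[4, 2, 2]
Event 3 stamp: [0, 2, 0]
Event 4 stamp: [0, 3, 0]
[0, 2, 0] <= [0, 3, 0]? True
[0, 3, 0] <= [0, 2, 0]? False
Relation: before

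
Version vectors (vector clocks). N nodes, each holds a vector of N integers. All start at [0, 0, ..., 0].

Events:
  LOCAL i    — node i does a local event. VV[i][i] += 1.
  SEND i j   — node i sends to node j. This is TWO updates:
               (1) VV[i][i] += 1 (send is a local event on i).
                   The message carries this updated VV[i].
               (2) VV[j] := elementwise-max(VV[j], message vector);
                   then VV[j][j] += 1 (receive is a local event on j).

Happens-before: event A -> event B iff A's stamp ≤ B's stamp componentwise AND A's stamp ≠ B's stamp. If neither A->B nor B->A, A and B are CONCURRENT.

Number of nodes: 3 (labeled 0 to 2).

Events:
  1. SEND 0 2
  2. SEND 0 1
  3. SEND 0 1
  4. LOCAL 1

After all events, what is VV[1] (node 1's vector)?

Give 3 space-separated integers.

Answer: 3 3 0

Derivation:
Initial: VV[0]=[0, 0, 0]
Initial: VV[1]=[0, 0, 0]
Initial: VV[2]=[0, 0, 0]
Event 1: SEND 0->2: VV[0][0]++ -> VV[0]=[1, 0, 0], msg_vec=[1, 0, 0]; VV[2]=max(VV[2],msg_vec) then VV[2][2]++ -> VV[2]=[1, 0, 1]
Event 2: SEND 0->1: VV[0][0]++ -> VV[0]=[2, 0, 0], msg_vec=[2, 0, 0]; VV[1]=max(VV[1],msg_vec) then VV[1][1]++ -> VV[1]=[2, 1, 0]
Event 3: SEND 0->1: VV[0][0]++ -> VV[0]=[3, 0, 0], msg_vec=[3, 0, 0]; VV[1]=max(VV[1],msg_vec) then VV[1][1]++ -> VV[1]=[3, 2, 0]
Event 4: LOCAL 1: VV[1][1]++ -> VV[1]=[3, 3, 0]
Final vectors: VV[0]=[3, 0, 0]; VV[1]=[3, 3, 0]; VV[2]=[1, 0, 1]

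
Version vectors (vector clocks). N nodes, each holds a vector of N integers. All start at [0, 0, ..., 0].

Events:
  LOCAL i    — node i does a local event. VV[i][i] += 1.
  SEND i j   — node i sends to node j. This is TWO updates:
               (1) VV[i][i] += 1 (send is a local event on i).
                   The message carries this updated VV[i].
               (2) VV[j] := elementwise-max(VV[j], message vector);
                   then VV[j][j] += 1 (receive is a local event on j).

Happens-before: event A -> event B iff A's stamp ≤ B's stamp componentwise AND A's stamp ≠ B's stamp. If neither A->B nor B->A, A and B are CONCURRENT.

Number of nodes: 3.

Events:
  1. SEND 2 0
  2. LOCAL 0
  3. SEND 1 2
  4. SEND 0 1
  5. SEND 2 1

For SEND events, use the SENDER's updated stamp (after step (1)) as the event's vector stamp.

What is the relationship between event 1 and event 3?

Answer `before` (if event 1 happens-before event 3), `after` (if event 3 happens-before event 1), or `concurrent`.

Answer: concurrent

Derivation:
Initial: VV[0]=[0, 0, 0]
Initial: VV[1]=[0, 0, 0]
Initial: VV[2]=[0, 0, 0]
Event 1: SEND 2->0: VV[2][2]++ -> VV[2]=[0, 0, 1], msg_vec=[0, 0, 1]; VV[0]=max(VV[0],msg_vec) then VV[0][0]++ -> VV[0]=[1, 0, 1]
Event 2: LOCAL 0: VV[0][0]++ -> VV[0]=[2, 0, 1]
Event 3: SEND 1->2: VV[1][1]++ -> VV[1]=[0, 1, 0], msg_vec=[0, 1, 0]; VV[2]=max(VV[2],msg_vec) then VV[2][2]++ -> VV[2]=[0, 1, 2]
Event 4: SEND 0->1: VV[0][0]++ -> VV[0]=[3, 0, 1], msg_vec=[3, 0, 1]; VV[1]=max(VV[1],msg_vec) then VV[1][1]++ -> VV[1]=[3, 2, 1]
Event 5: SEND 2->1: VV[2][2]++ -> VV[2]=[0, 1, 3], msg_vec=[0, 1, 3]; VV[1]=max(VV[1],msg_vec) then VV[1][1]++ -> VV[1]=[3, 3, 3]
Event 1 stamp: [0, 0, 1]
Event 3 stamp: [0, 1, 0]
[0, 0, 1] <= [0, 1, 0]? False
[0, 1, 0] <= [0, 0, 1]? False
Relation: concurrent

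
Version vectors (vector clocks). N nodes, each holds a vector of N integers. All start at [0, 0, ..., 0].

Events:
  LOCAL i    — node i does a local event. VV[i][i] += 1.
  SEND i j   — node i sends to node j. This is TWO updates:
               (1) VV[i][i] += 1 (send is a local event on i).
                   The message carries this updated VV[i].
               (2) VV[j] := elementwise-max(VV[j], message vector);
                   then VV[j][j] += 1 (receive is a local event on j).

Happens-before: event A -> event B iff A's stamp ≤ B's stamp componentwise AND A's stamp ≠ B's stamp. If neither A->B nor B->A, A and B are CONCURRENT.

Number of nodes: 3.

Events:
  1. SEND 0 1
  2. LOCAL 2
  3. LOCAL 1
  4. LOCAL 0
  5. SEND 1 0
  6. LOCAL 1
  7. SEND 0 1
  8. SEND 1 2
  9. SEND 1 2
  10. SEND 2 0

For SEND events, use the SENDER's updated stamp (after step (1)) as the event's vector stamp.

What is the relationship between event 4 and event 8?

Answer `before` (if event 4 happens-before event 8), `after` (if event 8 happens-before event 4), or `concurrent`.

Initial: VV[0]=[0, 0, 0]
Initial: VV[1]=[0, 0, 0]
Initial: VV[2]=[0, 0, 0]
Event 1: SEND 0->1: VV[0][0]++ -> VV[0]=[1, 0, 0], msg_vec=[1, 0, 0]; VV[1]=max(VV[1],msg_vec) then VV[1][1]++ -> VV[1]=[1, 1, 0]
Event 2: LOCAL 2: VV[2][2]++ -> VV[2]=[0, 0, 1]
Event 3: LOCAL 1: VV[1][1]++ -> VV[1]=[1, 2, 0]
Event 4: LOCAL 0: VV[0][0]++ -> VV[0]=[2, 0, 0]
Event 5: SEND 1->0: VV[1][1]++ -> VV[1]=[1, 3, 0], msg_vec=[1, 3, 0]; VV[0]=max(VV[0],msg_vec) then VV[0][0]++ -> VV[0]=[3, 3, 0]
Event 6: LOCAL 1: VV[1][1]++ -> VV[1]=[1, 4, 0]
Event 7: SEND 0->1: VV[0][0]++ -> VV[0]=[4, 3, 0], msg_vec=[4, 3, 0]; VV[1]=max(VV[1],msg_vec) then VV[1][1]++ -> VV[1]=[4, 5, 0]
Event 8: SEND 1->2: VV[1][1]++ -> VV[1]=[4, 6, 0], msg_vec=[4, 6, 0]; VV[2]=max(VV[2],msg_vec) then VV[2][2]++ -> VV[2]=[4, 6, 2]
Event 9: SEND 1->2: VV[1][1]++ -> VV[1]=[4, 7, 0], msg_vec=[4, 7, 0]; VV[2]=max(VV[2],msg_vec) then VV[2][2]++ -> VV[2]=[4, 7, 3]
Event 10: SEND 2->0: VV[2][2]++ -> VV[2]=[4, 7, 4], msg_vec=[4, 7, 4]; VV[0]=max(VV[0],msg_vec) then VV[0][0]++ -> VV[0]=[5, 7, 4]
Event 4 stamp: [2, 0, 0]
Event 8 stamp: [4, 6, 0]
[2, 0, 0] <= [4, 6, 0]? True
[4, 6, 0] <= [2, 0, 0]? False
Relation: before

Answer: before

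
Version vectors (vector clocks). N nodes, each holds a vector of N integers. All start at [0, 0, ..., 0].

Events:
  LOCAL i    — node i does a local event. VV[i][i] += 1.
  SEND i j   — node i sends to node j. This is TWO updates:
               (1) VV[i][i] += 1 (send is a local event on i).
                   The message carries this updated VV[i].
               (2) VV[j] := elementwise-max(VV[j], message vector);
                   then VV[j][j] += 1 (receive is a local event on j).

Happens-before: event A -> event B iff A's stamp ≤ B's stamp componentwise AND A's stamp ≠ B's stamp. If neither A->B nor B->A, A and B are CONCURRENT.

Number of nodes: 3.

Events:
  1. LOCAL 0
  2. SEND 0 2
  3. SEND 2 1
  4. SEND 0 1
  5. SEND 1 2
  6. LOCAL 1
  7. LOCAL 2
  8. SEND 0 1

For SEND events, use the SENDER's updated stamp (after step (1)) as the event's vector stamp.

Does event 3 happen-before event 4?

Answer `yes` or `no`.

Initial: VV[0]=[0, 0, 0]
Initial: VV[1]=[0, 0, 0]
Initial: VV[2]=[0, 0, 0]
Event 1: LOCAL 0: VV[0][0]++ -> VV[0]=[1, 0, 0]
Event 2: SEND 0->2: VV[0][0]++ -> VV[0]=[2, 0, 0], msg_vec=[2, 0, 0]; VV[2]=max(VV[2],msg_vec) then VV[2][2]++ -> VV[2]=[2, 0, 1]
Event 3: SEND 2->1: VV[2][2]++ -> VV[2]=[2, 0, 2], msg_vec=[2, 0, 2]; VV[1]=max(VV[1],msg_vec) then VV[1][1]++ -> VV[1]=[2, 1, 2]
Event 4: SEND 0->1: VV[0][0]++ -> VV[0]=[3, 0, 0], msg_vec=[3, 0, 0]; VV[1]=max(VV[1],msg_vec) then VV[1][1]++ -> VV[1]=[3, 2, 2]
Event 5: SEND 1->2: VV[1][1]++ -> VV[1]=[3, 3, 2], msg_vec=[3, 3, 2]; VV[2]=max(VV[2],msg_vec) then VV[2][2]++ -> VV[2]=[3, 3, 3]
Event 6: LOCAL 1: VV[1][1]++ -> VV[1]=[3, 4, 2]
Event 7: LOCAL 2: VV[2][2]++ -> VV[2]=[3, 3, 4]
Event 8: SEND 0->1: VV[0][0]++ -> VV[0]=[4, 0, 0], msg_vec=[4, 0, 0]; VV[1]=max(VV[1],msg_vec) then VV[1][1]++ -> VV[1]=[4, 5, 2]
Event 3 stamp: [2, 0, 2]
Event 4 stamp: [3, 0, 0]
[2, 0, 2] <= [3, 0, 0]? False. Equal? False. Happens-before: False

Answer: no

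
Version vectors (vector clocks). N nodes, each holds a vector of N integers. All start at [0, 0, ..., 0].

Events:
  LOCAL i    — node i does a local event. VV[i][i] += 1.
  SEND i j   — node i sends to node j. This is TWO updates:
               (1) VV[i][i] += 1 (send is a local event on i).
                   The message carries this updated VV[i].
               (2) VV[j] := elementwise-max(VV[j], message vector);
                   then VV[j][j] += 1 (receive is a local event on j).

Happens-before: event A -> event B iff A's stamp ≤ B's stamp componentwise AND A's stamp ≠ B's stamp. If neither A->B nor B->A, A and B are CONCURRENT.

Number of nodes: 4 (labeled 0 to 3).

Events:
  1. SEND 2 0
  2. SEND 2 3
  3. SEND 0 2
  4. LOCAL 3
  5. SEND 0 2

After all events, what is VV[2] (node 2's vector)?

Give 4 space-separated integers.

Initial: VV[0]=[0, 0, 0, 0]
Initial: VV[1]=[0, 0, 0, 0]
Initial: VV[2]=[0, 0, 0, 0]
Initial: VV[3]=[0, 0, 0, 0]
Event 1: SEND 2->0: VV[2][2]++ -> VV[2]=[0, 0, 1, 0], msg_vec=[0, 0, 1, 0]; VV[0]=max(VV[0],msg_vec) then VV[0][0]++ -> VV[0]=[1, 0, 1, 0]
Event 2: SEND 2->3: VV[2][2]++ -> VV[2]=[0, 0, 2, 0], msg_vec=[0, 0, 2, 0]; VV[3]=max(VV[3],msg_vec) then VV[3][3]++ -> VV[3]=[0, 0, 2, 1]
Event 3: SEND 0->2: VV[0][0]++ -> VV[0]=[2, 0, 1, 0], msg_vec=[2, 0, 1, 0]; VV[2]=max(VV[2],msg_vec) then VV[2][2]++ -> VV[2]=[2, 0, 3, 0]
Event 4: LOCAL 3: VV[3][3]++ -> VV[3]=[0, 0, 2, 2]
Event 5: SEND 0->2: VV[0][0]++ -> VV[0]=[3, 0, 1, 0], msg_vec=[3, 0, 1, 0]; VV[2]=max(VV[2],msg_vec) then VV[2][2]++ -> VV[2]=[3, 0, 4, 0]
Final vectors: VV[0]=[3, 0, 1, 0]; VV[1]=[0, 0, 0, 0]; VV[2]=[3, 0, 4, 0]; VV[3]=[0, 0, 2, 2]

Answer: 3 0 4 0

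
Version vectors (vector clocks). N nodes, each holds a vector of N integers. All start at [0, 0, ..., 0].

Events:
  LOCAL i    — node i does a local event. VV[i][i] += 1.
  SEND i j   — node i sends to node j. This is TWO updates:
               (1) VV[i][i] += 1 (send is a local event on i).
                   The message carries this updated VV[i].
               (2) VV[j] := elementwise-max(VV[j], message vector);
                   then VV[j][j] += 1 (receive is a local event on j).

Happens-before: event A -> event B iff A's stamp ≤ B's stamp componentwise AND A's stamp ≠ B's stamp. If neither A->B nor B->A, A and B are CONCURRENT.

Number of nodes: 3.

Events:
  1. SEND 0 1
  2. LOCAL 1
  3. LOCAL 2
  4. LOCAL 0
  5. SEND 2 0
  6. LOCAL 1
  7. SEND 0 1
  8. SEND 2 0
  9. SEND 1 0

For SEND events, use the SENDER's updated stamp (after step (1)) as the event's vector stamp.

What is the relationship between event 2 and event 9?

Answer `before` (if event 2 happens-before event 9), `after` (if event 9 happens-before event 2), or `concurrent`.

Initial: VV[0]=[0, 0, 0]
Initial: VV[1]=[0, 0, 0]
Initial: VV[2]=[0, 0, 0]
Event 1: SEND 0->1: VV[0][0]++ -> VV[0]=[1, 0, 0], msg_vec=[1, 0, 0]; VV[1]=max(VV[1],msg_vec) then VV[1][1]++ -> VV[1]=[1, 1, 0]
Event 2: LOCAL 1: VV[1][1]++ -> VV[1]=[1, 2, 0]
Event 3: LOCAL 2: VV[2][2]++ -> VV[2]=[0, 0, 1]
Event 4: LOCAL 0: VV[0][0]++ -> VV[0]=[2, 0, 0]
Event 5: SEND 2->0: VV[2][2]++ -> VV[2]=[0, 0, 2], msg_vec=[0, 0, 2]; VV[0]=max(VV[0],msg_vec) then VV[0][0]++ -> VV[0]=[3, 0, 2]
Event 6: LOCAL 1: VV[1][1]++ -> VV[1]=[1, 3, 0]
Event 7: SEND 0->1: VV[0][0]++ -> VV[0]=[4, 0, 2], msg_vec=[4, 0, 2]; VV[1]=max(VV[1],msg_vec) then VV[1][1]++ -> VV[1]=[4, 4, 2]
Event 8: SEND 2->0: VV[2][2]++ -> VV[2]=[0, 0, 3], msg_vec=[0, 0, 3]; VV[0]=max(VV[0],msg_vec) then VV[0][0]++ -> VV[0]=[5, 0, 3]
Event 9: SEND 1->0: VV[1][1]++ -> VV[1]=[4, 5, 2], msg_vec=[4, 5, 2]; VV[0]=max(VV[0],msg_vec) then VV[0][0]++ -> VV[0]=[6, 5, 3]
Event 2 stamp: [1, 2, 0]
Event 9 stamp: [4, 5, 2]
[1, 2, 0] <= [4, 5, 2]? True
[4, 5, 2] <= [1, 2, 0]? False
Relation: before

Answer: before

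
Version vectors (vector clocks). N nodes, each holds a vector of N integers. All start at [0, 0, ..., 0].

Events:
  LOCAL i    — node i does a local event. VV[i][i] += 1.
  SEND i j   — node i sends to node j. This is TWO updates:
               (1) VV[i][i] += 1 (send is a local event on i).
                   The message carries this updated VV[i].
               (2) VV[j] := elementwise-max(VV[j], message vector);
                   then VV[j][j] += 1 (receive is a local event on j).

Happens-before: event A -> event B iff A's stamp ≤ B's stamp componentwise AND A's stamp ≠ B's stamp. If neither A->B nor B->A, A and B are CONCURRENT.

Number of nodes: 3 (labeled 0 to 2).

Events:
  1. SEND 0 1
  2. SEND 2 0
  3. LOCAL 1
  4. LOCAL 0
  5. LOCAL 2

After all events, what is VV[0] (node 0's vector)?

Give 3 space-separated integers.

Initial: VV[0]=[0, 0, 0]
Initial: VV[1]=[0, 0, 0]
Initial: VV[2]=[0, 0, 0]
Event 1: SEND 0->1: VV[0][0]++ -> VV[0]=[1, 0, 0], msg_vec=[1, 0, 0]; VV[1]=max(VV[1],msg_vec) then VV[1][1]++ -> VV[1]=[1, 1, 0]
Event 2: SEND 2->0: VV[2][2]++ -> VV[2]=[0, 0, 1], msg_vec=[0, 0, 1]; VV[0]=max(VV[0],msg_vec) then VV[0][0]++ -> VV[0]=[2, 0, 1]
Event 3: LOCAL 1: VV[1][1]++ -> VV[1]=[1, 2, 0]
Event 4: LOCAL 0: VV[0][0]++ -> VV[0]=[3, 0, 1]
Event 5: LOCAL 2: VV[2][2]++ -> VV[2]=[0, 0, 2]
Final vectors: VV[0]=[3, 0, 1]; VV[1]=[1, 2, 0]; VV[2]=[0, 0, 2]

Answer: 3 0 1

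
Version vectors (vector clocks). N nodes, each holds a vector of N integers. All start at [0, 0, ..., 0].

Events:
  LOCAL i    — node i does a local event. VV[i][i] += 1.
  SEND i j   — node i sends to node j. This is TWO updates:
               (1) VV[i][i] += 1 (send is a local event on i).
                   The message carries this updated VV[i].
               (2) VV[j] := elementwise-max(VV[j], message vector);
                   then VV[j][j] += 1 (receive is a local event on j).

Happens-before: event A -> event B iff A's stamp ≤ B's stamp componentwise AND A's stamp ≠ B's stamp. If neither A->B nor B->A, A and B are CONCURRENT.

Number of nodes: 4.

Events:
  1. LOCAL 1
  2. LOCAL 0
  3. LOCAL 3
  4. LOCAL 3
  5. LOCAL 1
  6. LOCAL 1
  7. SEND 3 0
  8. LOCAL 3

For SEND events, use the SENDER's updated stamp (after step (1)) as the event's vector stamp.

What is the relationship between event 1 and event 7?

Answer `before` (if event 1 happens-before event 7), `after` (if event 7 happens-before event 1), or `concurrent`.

Answer: concurrent

Derivation:
Initial: VV[0]=[0, 0, 0, 0]
Initial: VV[1]=[0, 0, 0, 0]
Initial: VV[2]=[0, 0, 0, 0]
Initial: VV[3]=[0, 0, 0, 0]
Event 1: LOCAL 1: VV[1][1]++ -> VV[1]=[0, 1, 0, 0]
Event 2: LOCAL 0: VV[0][0]++ -> VV[0]=[1, 0, 0, 0]
Event 3: LOCAL 3: VV[3][3]++ -> VV[3]=[0, 0, 0, 1]
Event 4: LOCAL 3: VV[3][3]++ -> VV[3]=[0, 0, 0, 2]
Event 5: LOCAL 1: VV[1][1]++ -> VV[1]=[0, 2, 0, 0]
Event 6: LOCAL 1: VV[1][1]++ -> VV[1]=[0, 3, 0, 0]
Event 7: SEND 3->0: VV[3][3]++ -> VV[3]=[0, 0, 0, 3], msg_vec=[0, 0, 0, 3]; VV[0]=max(VV[0],msg_vec) then VV[0][0]++ -> VV[0]=[2, 0, 0, 3]
Event 8: LOCAL 3: VV[3][3]++ -> VV[3]=[0, 0, 0, 4]
Event 1 stamp: [0, 1, 0, 0]
Event 7 stamp: [0, 0, 0, 3]
[0, 1, 0, 0] <= [0, 0, 0, 3]? False
[0, 0, 0, 3] <= [0, 1, 0, 0]? False
Relation: concurrent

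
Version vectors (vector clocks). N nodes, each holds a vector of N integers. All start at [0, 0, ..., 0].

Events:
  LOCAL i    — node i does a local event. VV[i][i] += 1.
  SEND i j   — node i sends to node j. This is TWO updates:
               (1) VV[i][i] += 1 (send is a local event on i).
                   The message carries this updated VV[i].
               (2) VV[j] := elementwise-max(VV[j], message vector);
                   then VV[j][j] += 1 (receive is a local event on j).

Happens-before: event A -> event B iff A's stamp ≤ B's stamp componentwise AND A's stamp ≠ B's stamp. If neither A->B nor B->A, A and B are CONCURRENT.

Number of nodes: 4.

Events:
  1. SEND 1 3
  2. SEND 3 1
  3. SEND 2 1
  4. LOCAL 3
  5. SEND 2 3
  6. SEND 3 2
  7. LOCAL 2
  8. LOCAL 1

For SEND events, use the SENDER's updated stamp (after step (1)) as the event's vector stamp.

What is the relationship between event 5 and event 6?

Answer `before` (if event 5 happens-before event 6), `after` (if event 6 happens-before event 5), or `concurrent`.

Initial: VV[0]=[0, 0, 0, 0]
Initial: VV[1]=[0, 0, 0, 0]
Initial: VV[2]=[0, 0, 0, 0]
Initial: VV[3]=[0, 0, 0, 0]
Event 1: SEND 1->3: VV[1][1]++ -> VV[1]=[0, 1, 0, 0], msg_vec=[0, 1, 0, 0]; VV[3]=max(VV[3],msg_vec) then VV[3][3]++ -> VV[3]=[0, 1, 0, 1]
Event 2: SEND 3->1: VV[3][3]++ -> VV[3]=[0, 1, 0, 2], msg_vec=[0, 1, 0, 2]; VV[1]=max(VV[1],msg_vec) then VV[1][1]++ -> VV[1]=[0, 2, 0, 2]
Event 3: SEND 2->1: VV[2][2]++ -> VV[2]=[0, 0, 1, 0], msg_vec=[0, 0, 1, 0]; VV[1]=max(VV[1],msg_vec) then VV[1][1]++ -> VV[1]=[0, 3, 1, 2]
Event 4: LOCAL 3: VV[3][3]++ -> VV[3]=[0, 1, 0, 3]
Event 5: SEND 2->3: VV[2][2]++ -> VV[2]=[0, 0, 2, 0], msg_vec=[0, 0, 2, 0]; VV[3]=max(VV[3],msg_vec) then VV[3][3]++ -> VV[3]=[0, 1, 2, 4]
Event 6: SEND 3->2: VV[3][3]++ -> VV[3]=[0, 1, 2, 5], msg_vec=[0, 1, 2, 5]; VV[2]=max(VV[2],msg_vec) then VV[2][2]++ -> VV[2]=[0, 1, 3, 5]
Event 7: LOCAL 2: VV[2][2]++ -> VV[2]=[0, 1, 4, 5]
Event 8: LOCAL 1: VV[1][1]++ -> VV[1]=[0, 4, 1, 2]
Event 5 stamp: [0, 0, 2, 0]
Event 6 stamp: [0, 1, 2, 5]
[0, 0, 2, 0] <= [0, 1, 2, 5]? True
[0, 1, 2, 5] <= [0, 0, 2, 0]? False
Relation: before

Answer: before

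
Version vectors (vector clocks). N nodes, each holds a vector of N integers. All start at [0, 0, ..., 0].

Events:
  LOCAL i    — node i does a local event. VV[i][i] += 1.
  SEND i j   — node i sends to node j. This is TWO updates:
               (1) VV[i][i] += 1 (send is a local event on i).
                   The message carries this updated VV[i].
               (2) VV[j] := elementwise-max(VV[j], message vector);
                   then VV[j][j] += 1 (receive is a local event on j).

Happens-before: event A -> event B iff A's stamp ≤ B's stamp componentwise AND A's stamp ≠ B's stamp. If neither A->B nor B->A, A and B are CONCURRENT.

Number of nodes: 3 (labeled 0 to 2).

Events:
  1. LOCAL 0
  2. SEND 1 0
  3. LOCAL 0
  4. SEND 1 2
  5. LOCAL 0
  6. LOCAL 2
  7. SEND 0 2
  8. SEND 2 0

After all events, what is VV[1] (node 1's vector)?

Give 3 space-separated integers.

Initial: VV[0]=[0, 0, 0]
Initial: VV[1]=[0, 0, 0]
Initial: VV[2]=[0, 0, 0]
Event 1: LOCAL 0: VV[0][0]++ -> VV[0]=[1, 0, 0]
Event 2: SEND 1->0: VV[1][1]++ -> VV[1]=[0, 1, 0], msg_vec=[0, 1, 0]; VV[0]=max(VV[0],msg_vec) then VV[0][0]++ -> VV[0]=[2, 1, 0]
Event 3: LOCAL 0: VV[0][0]++ -> VV[0]=[3, 1, 0]
Event 4: SEND 1->2: VV[1][1]++ -> VV[1]=[0, 2, 0], msg_vec=[0, 2, 0]; VV[2]=max(VV[2],msg_vec) then VV[2][2]++ -> VV[2]=[0, 2, 1]
Event 5: LOCAL 0: VV[0][0]++ -> VV[0]=[4, 1, 0]
Event 6: LOCAL 2: VV[2][2]++ -> VV[2]=[0, 2, 2]
Event 7: SEND 0->2: VV[0][0]++ -> VV[0]=[5, 1, 0], msg_vec=[5, 1, 0]; VV[2]=max(VV[2],msg_vec) then VV[2][2]++ -> VV[2]=[5, 2, 3]
Event 8: SEND 2->0: VV[2][2]++ -> VV[2]=[5, 2, 4], msg_vec=[5, 2, 4]; VV[0]=max(VV[0],msg_vec) then VV[0][0]++ -> VV[0]=[6, 2, 4]
Final vectors: VV[0]=[6, 2, 4]; VV[1]=[0, 2, 0]; VV[2]=[5, 2, 4]

Answer: 0 2 0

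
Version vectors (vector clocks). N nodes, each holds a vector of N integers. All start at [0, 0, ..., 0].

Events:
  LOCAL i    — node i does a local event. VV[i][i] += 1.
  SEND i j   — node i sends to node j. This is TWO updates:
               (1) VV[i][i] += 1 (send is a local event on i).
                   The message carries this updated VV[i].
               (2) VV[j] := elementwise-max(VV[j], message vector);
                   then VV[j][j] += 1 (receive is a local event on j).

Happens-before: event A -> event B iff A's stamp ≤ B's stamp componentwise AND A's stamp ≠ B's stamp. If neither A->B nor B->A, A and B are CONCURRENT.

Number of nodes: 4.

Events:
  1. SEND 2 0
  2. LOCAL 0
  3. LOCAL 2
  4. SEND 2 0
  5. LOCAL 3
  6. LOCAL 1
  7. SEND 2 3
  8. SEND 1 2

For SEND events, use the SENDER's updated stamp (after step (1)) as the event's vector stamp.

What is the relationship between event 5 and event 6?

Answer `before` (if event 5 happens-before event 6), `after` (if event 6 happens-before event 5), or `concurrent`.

Answer: concurrent

Derivation:
Initial: VV[0]=[0, 0, 0, 0]
Initial: VV[1]=[0, 0, 0, 0]
Initial: VV[2]=[0, 0, 0, 0]
Initial: VV[3]=[0, 0, 0, 0]
Event 1: SEND 2->0: VV[2][2]++ -> VV[2]=[0, 0, 1, 0], msg_vec=[0, 0, 1, 0]; VV[0]=max(VV[0],msg_vec) then VV[0][0]++ -> VV[0]=[1, 0, 1, 0]
Event 2: LOCAL 0: VV[0][0]++ -> VV[0]=[2, 0, 1, 0]
Event 3: LOCAL 2: VV[2][2]++ -> VV[2]=[0, 0, 2, 0]
Event 4: SEND 2->0: VV[2][2]++ -> VV[2]=[0, 0, 3, 0], msg_vec=[0, 0, 3, 0]; VV[0]=max(VV[0],msg_vec) then VV[0][0]++ -> VV[0]=[3, 0, 3, 0]
Event 5: LOCAL 3: VV[3][3]++ -> VV[3]=[0, 0, 0, 1]
Event 6: LOCAL 1: VV[1][1]++ -> VV[1]=[0, 1, 0, 0]
Event 7: SEND 2->3: VV[2][2]++ -> VV[2]=[0, 0, 4, 0], msg_vec=[0, 0, 4, 0]; VV[3]=max(VV[3],msg_vec) then VV[3][3]++ -> VV[3]=[0, 0, 4, 2]
Event 8: SEND 1->2: VV[1][1]++ -> VV[1]=[0, 2, 0, 0], msg_vec=[0, 2, 0, 0]; VV[2]=max(VV[2],msg_vec) then VV[2][2]++ -> VV[2]=[0, 2, 5, 0]
Event 5 stamp: [0, 0, 0, 1]
Event 6 stamp: [0, 1, 0, 0]
[0, 0, 0, 1] <= [0, 1, 0, 0]? False
[0, 1, 0, 0] <= [0, 0, 0, 1]? False
Relation: concurrent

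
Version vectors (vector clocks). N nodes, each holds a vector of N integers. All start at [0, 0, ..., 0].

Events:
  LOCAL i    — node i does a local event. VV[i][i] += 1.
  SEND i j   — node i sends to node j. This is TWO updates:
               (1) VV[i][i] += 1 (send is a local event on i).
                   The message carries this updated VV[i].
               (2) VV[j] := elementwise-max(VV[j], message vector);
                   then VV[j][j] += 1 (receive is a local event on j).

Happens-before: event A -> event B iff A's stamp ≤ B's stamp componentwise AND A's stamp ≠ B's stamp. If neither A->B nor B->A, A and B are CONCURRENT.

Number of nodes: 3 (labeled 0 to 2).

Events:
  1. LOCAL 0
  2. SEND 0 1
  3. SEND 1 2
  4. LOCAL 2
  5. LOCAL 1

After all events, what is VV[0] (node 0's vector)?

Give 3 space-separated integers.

Answer: 2 0 0

Derivation:
Initial: VV[0]=[0, 0, 0]
Initial: VV[1]=[0, 0, 0]
Initial: VV[2]=[0, 0, 0]
Event 1: LOCAL 0: VV[0][0]++ -> VV[0]=[1, 0, 0]
Event 2: SEND 0->1: VV[0][0]++ -> VV[0]=[2, 0, 0], msg_vec=[2, 0, 0]; VV[1]=max(VV[1],msg_vec) then VV[1][1]++ -> VV[1]=[2, 1, 0]
Event 3: SEND 1->2: VV[1][1]++ -> VV[1]=[2, 2, 0], msg_vec=[2, 2, 0]; VV[2]=max(VV[2],msg_vec) then VV[2][2]++ -> VV[2]=[2, 2, 1]
Event 4: LOCAL 2: VV[2][2]++ -> VV[2]=[2, 2, 2]
Event 5: LOCAL 1: VV[1][1]++ -> VV[1]=[2, 3, 0]
Final vectors: VV[0]=[2, 0, 0]; VV[1]=[2, 3, 0]; VV[2]=[2, 2, 2]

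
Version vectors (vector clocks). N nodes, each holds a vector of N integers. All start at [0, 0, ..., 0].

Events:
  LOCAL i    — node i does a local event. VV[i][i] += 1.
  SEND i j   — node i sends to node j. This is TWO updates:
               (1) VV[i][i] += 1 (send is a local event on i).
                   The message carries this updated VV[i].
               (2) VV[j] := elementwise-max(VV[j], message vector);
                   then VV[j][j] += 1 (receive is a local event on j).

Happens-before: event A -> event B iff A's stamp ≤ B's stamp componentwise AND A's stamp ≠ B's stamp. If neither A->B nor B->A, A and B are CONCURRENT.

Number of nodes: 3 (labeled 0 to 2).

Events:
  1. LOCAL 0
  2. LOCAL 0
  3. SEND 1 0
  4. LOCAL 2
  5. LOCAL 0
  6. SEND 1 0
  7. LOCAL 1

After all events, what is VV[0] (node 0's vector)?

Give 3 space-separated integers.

Answer: 5 2 0

Derivation:
Initial: VV[0]=[0, 0, 0]
Initial: VV[1]=[0, 0, 0]
Initial: VV[2]=[0, 0, 0]
Event 1: LOCAL 0: VV[0][0]++ -> VV[0]=[1, 0, 0]
Event 2: LOCAL 0: VV[0][0]++ -> VV[0]=[2, 0, 0]
Event 3: SEND 1->0: VV[1][1]++ -> VV[1]=[0, 1, 0], msg_vec=[0, 1, 0]; VV[0]=max(VV[0],msg_vec) then VV[0][0]++ -> VV[0]=[3, 1, 0]
Event 4: LOCAL 2: VV[2][2]++ -> VV[2]=[0, 0, 1]
Event 5: LOCAL 0: VV[0][0]++ -> VV[0]=[4, 1, 0]
Event 6: SEND 1->0: VV[1][1]++ -> VV[1]=[0, 2, 0], msg_vec=[0, 2, 0]; VV[0]=max(VV[0],msg_vec) then VV[0][0]++ -> VV[0]=[5, 2, 0]
Event 7: LOCAL 1: VV[1][1]++ -> VV[1]=[0, 3, 0]
Final vectors: VV[0]=[5, 2, 0]; VV[1]=[0, 3, 0]; VV[2]=[0, 0, 1]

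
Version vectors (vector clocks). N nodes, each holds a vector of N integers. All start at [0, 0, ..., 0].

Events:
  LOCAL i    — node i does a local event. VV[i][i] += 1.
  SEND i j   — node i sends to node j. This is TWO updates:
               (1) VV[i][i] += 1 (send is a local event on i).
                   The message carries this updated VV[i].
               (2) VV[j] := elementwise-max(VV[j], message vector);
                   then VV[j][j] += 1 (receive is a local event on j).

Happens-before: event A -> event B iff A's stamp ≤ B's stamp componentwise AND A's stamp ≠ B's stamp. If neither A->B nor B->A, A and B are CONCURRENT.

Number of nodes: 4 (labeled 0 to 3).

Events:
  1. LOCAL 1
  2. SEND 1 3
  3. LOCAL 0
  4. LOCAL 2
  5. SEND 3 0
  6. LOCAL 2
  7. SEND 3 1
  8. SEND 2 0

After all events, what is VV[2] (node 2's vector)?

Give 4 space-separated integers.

Answer: 0 0 3 0

Derivation:
Initial: VV[0]=[0, 0, 0, 0]
Initial: VV[1]=[0, 0, 0, 0]
Initial: VV[2]=[0, 0, 0, 0]
Initial: VV[3]=[0, 0, 0, 0]
Event 1: LOCAL 1: VV[1][1]++ -> VV[1]=[0, 1, 0, 0]
Event 2: SEND 1->3: VV[1][1]++ -> VV[1]=[0, 2, 0, 0], msg_vec=[0, 2, 0, 0]; VV[3]=max(VV[3],msg_vec) then VV[3][3]++ -> VV[3]=[0, 2, 0, 1]
Event 3: LOCAL 0: VV[0][0]++ -> VV[0]=[1, 0, 0, 0]
Event 4: LOCAL 2: VV[2][2]++ -> VV[2]=[0, 0, 1, 0]
Event 5: SEND 3->0: VV[3][3]++ -> VV[3]=[0, 2, 0, 2], msg_vec=[0, 2, 0, 2]; VV[0]=max(VV[0],msg_vec) then VV[0][0]++ -> VV[0]=[2, 2, 0, 2]
Event 6: LOCAL 2: VV[2][2]++ -> VV[2]=[0, 0, 2, 0]
Event 7: SEND 3->1: VV[3][3]++ -> VV[3]=[0, 2, 0, 3], msg_vec=[0, 2, 0, 3]; VV[1]=max(VV[1],msg_vec) then VV[1][1]++ -> VV[1]=[0, 3, 0, 3]
Event 8: SEND 2->0: VV[2][2]++ -> VV[2]=[0, 0, 3, 0], msg_vec=[0, 0, 3, 0]; VV[0]=max(VV[0],msg_vec) then VV[0][0]++ -> VV[0]=[3, 2, 3, 2]
Final vectors: VV[0]=[3, 2, 3, 2]; VV[1]=[0, 3, 0, 3]; VV[2]=[0, 0, 3, 0]; VV[3]=[0, 2, 0, 3]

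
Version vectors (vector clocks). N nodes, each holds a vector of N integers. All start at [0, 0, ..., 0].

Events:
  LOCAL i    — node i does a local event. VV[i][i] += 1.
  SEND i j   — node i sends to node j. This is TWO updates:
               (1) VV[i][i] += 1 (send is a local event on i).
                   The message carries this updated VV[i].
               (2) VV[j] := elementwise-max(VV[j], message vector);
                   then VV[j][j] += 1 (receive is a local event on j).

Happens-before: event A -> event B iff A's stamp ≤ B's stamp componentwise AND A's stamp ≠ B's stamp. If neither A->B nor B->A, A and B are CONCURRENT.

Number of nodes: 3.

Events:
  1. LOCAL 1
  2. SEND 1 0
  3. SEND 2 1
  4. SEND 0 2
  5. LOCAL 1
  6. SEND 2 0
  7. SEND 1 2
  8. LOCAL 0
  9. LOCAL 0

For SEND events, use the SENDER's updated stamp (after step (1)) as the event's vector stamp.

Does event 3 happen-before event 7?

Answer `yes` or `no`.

Initial: VV[0]=[0, 0, 0]
Initial: VV[1]=[0, 0, 0]
Initial: VV[2]=[0, 0, 0]
Event 1: LOCAL 1: VV[1][1]++ -> VV[1]=[0, 1, 0]
Event 2: SEND 1->0: VV[1][1]++ -> VV[1]=[0, 2, 0], msg_vec=[0, 2, 0]; VV[0]=max(VV[0],msg_vec) then VV[0][0]++ -> VV[0]=[1, 2, 0]
Event 3: SEND 2->1: VV[2][2]++ -> VV[2]=[0, 0, 1], msg_vec=[0, 0, 1]; VV[1]=max(VV[1],msg_vec) then VV[1][1]++ -> VV[1]=[0, 3, 1]
Event 4: SEND 0->2: VV[0][0]++ -> VV[0]=[2, 2, 0], msg_vec=[2, 2, 0]; VV[2]=max(VV[2],msg_vec) then VV[2][2]++ -> VV[2]=[2, 2, 2]
Event 5: LOCAL 1: VV[1][1]++ -> VV[1]=[0, 4, 1]
Event 6: SEND 2->0: VV[2][2]++ -> VV[2]=[2, 2, 3], msg_vec=[2, 2, 3]; VV[0]=max(VV[0],msg_vec) then VV[0][0]++ -> VV[0]=[3, 2, 3]
Event 7: SEND 1->2: VV[1][1]++ -> VV[1]=[0, 5, 1], msg_vec=[0, 5, 1]; VV[2]=max(VV[2],msg_vec) then VV[2][2]++ -> VV[2]=[2, 5, 4]
Event 8: LOCAL 0: VV[0][0]++ -> VV[0]=[4, 2, 3]
Event 9: LOCAL 0: VV[0][0]++ -> VV[0]=[5, 2, 3]
Event 3 stamp: [0, 0, 1]
Event 7 stamp: [0, 5, 1]
[0, 0, 1] <= [0, 5, 1]? True. Equal? False. Happens-before: True

Answer: yes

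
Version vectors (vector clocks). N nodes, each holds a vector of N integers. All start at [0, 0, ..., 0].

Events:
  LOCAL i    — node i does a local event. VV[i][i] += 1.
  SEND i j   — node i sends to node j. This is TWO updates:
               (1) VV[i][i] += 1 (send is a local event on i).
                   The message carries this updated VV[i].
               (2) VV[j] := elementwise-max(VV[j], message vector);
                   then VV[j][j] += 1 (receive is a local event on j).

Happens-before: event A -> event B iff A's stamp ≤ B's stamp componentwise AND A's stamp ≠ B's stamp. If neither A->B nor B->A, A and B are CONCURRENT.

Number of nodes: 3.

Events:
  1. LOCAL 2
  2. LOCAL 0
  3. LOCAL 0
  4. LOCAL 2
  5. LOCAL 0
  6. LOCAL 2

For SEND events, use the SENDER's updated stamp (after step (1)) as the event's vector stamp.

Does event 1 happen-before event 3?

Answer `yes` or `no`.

Initial: VV[0]=[0, 0, 0]
Initial: VV[1]=[0, 0, 0]
Initial: VV[2]=[0, 0, 0]
Event 1: LOCAL 2: VV[2][2]++ -> VV[2]=[0, 0, 1]
Event 2: LOCAL 0: VV[0][0]++ -> VV[0]=[1, 0, 0]
Event 3: LOCAL 0: VV[0][0]++ -> VV[0]=[2, 0, 0]
Event 4: LOCAL 2: VV[2][2]++ -> VV[2]=[0, 0, 2]
Event 5: LOCAL 0: VV[0][0]++ -> VV[0]=[3, 0, 0]
Event 6: LOCAL 2: VV[2][2]++ -> VV[2]=[0, 0, 3]
Event 1 stamp: [0, 0, 1]
Event 3 stamp: [2, 0, 0]
[0, 0, 1] <= [2, 0, 0]? False. Equal? False. Happens-before: False

Answer: no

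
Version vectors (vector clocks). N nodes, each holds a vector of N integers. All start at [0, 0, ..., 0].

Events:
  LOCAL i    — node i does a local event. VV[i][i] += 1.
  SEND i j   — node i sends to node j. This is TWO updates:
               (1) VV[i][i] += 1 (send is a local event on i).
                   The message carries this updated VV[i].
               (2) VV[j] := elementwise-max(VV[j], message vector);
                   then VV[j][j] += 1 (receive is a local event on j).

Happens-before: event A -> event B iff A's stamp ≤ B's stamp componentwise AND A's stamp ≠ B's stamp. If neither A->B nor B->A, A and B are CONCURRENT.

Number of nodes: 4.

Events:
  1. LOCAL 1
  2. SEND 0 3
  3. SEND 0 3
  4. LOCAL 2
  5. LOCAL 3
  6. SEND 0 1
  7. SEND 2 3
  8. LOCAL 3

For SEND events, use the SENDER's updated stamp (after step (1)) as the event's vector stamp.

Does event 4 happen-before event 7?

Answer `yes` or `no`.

Answer: yes

Derivation:
Initial: VV[0]=[0, 0, 0, 0]
Initial: VV[1]=[0, 0, 0, 0]
Initial: VV[2]=[0, 0, 0, 0]
Initial: VV[3]=[0, 0, 0, 0]
Event 1: LOCAL 1: VV[1][1]++ -> VV[1]=[0, 1, 0, 0]
Event 2: SEND 0->3: VV[0][0]++ -> VV[0]=[1, 0, 0, 0], msg_vec=[1, 0, 0, 0]; VV[3]=max(VV[3],msg_vec) then VV[3][3]++ -> VV[3]=[1, 0, 0, 1]
Event 3: SEND 0->3: VV[0][0]++ -> VV[0]=[2, 0, 0, 0], msg_vec=[2, 0, 0, 0]; VV[3]=max(VV[3],msg_vec) then VV[3][3]++ -> VV[3]=[2, 0, 0, 2]
Event 4: LOCAL 2: VV[2][2]++ -> VV[2]=[0, 0, 1, 0]
Event 5: LOCAL 3: VV[3][3]++ -> VV[3]=[2, 0, 0, 3]
Event 6: SEND 0->1: VV[0][0]++ -> VV[0]=[3, 0, 0, 0], msg_vec=[3, 0, 0, 0]; VV[1]=max(VV[1],msg_vec) then VV[1][1]++ -> VV[1]=[3, 2, 0, 0]
Event 7: SEND 2->3: VV[2][2]++ -> VV[2]=[0, 0, 2, 0], msg_vec=[0, 0, 2, 0]; VV[3]=max(VV[3],msg_vec) then VV[3][3]++ -> VV[3]=[2, 0, 2, 4]
Event 8: LOCAL 3: VV[3][3]++ -> VV[3]=[2, 0, 2, 5]
Event 4 stamp: [0, 0, 1, 0]
Event 7 stamp: [0, 0, 2, 0]
[0, 0, 1, 0] <= [0, 0, 2, 0]? True. Equal? False. Happens-before: True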